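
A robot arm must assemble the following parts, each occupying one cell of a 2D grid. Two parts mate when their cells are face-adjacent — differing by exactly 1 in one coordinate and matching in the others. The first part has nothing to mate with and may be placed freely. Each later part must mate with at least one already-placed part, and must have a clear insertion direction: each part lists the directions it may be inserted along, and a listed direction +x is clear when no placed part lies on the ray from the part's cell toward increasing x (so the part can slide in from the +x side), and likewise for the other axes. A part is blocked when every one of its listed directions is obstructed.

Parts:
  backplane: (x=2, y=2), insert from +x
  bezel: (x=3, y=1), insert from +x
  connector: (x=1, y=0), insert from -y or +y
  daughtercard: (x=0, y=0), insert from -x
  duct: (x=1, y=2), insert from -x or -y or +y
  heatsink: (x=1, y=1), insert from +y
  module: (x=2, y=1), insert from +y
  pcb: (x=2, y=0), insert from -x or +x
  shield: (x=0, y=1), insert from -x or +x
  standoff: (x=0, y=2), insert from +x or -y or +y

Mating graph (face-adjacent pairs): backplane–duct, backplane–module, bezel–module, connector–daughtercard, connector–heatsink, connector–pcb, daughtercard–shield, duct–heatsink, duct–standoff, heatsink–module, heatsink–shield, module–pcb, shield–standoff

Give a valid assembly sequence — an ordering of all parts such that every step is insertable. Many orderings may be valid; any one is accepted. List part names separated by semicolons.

bezel; module; pcb; heatsink; shield; daughtercard; duct; backplane; standoff; connector

1. bezel@(3, 1) [+x clear] — {bezel}
2. module@(2, 1) [+y clear] — {bezel, module}
3. pcb@(2, 0) [-x clear] — {bezel, module, pcb}
4. heatsink@(1, 1) [+y clear] — {bezel, heatsink, module, pcb}
5. shield@(0, 1) [-x clear] — {bezel, heatsink, module, pcb, shield}
6. daughtercard@(0, 0) [-x clear] — {bezel, daughtercard, heatsink, module, pcb, shield}
7. duct@(1, 2) [-x clear] — {bezel, daughtercard, duct, heatsink, module, pcb, shield}
8. backplane@(2, 2) [+x clear] — {backplane, bezel, daughtercard, duct, heatsink, module, pcb, shield}
9. standoff@(0, 2) [+y clear] — {backplane, bezel, daughtercard, duct, heatsink, module, pcb, shield, standoff}
10. connector@(1, 0) [-y clear] — {backplane, bezel, connector, daughtercard, duct, heatsink, module, pcb, shield, standoff}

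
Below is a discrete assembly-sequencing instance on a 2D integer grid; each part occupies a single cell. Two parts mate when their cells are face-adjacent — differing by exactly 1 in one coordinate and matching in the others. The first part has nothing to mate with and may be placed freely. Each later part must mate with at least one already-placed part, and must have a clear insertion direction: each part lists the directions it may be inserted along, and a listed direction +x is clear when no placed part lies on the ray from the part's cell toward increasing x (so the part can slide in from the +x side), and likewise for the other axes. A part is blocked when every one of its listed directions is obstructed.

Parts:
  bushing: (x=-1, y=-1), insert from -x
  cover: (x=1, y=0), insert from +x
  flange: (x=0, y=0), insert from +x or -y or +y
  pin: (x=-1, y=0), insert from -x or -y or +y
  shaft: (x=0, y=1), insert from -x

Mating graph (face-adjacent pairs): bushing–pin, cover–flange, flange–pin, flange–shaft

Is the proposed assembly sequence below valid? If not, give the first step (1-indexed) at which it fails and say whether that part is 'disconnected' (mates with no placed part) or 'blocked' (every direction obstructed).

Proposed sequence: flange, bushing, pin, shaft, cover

Invalid at step 2 (disconnected)

1. flange@(0, 0) [+x clear] — {flange}
2. bushing@(-1, -1) — no placed neighbour ⇒ disconnected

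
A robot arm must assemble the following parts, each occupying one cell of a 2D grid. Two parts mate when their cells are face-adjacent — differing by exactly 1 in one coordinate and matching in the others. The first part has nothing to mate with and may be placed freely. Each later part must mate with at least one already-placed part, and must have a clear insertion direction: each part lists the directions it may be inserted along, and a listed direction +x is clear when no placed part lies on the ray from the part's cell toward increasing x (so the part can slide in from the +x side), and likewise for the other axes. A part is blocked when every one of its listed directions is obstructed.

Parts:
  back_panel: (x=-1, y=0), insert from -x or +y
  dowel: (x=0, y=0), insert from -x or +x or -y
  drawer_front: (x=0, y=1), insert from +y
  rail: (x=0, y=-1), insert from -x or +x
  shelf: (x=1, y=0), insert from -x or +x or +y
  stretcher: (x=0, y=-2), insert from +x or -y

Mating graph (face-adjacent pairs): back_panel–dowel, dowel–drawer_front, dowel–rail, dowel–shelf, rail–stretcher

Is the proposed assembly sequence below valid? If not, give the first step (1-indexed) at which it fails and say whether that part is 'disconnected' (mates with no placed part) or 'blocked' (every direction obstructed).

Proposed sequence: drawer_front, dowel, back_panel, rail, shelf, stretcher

Valid

1. drawer_front@(0, 1) [+y clear] — {drawer_front}
2. dowel@(0, 0) [-x clear] — {dowel, drawer_front}
3. back_panel@(-1, 0) [-x clear] — {back_panel, dowel, drawer_front}
4. rail@(0, -1) [-x clear] — {back_panel, dowel, drawer_front, rail}
5. shelf@(1, 0) [+x clear] — {back_panel, dowel, drawer_front, rail, shelf}
6. stretcher@(0, -2) [+x clear] — {back_panel, dowel, drawer_front, rail, shelf, stretcher}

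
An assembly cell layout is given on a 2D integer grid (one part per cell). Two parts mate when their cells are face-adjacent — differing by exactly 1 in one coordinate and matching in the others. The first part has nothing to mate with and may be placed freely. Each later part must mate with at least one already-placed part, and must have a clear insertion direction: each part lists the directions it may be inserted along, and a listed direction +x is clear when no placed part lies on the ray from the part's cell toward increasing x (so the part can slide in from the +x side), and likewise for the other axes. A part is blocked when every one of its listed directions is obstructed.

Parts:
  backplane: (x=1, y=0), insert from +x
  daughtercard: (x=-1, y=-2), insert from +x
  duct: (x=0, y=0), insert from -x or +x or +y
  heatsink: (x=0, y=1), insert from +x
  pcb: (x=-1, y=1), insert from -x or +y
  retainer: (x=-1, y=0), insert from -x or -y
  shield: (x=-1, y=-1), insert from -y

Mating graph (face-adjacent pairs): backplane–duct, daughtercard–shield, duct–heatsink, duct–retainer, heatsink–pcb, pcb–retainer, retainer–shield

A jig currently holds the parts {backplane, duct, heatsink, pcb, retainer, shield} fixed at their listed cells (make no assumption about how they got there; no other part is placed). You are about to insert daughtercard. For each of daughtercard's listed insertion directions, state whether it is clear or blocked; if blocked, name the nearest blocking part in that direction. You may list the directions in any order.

+x: ray from daughtercard(-1, -2) has no placed part ⇒ clear

+x: clear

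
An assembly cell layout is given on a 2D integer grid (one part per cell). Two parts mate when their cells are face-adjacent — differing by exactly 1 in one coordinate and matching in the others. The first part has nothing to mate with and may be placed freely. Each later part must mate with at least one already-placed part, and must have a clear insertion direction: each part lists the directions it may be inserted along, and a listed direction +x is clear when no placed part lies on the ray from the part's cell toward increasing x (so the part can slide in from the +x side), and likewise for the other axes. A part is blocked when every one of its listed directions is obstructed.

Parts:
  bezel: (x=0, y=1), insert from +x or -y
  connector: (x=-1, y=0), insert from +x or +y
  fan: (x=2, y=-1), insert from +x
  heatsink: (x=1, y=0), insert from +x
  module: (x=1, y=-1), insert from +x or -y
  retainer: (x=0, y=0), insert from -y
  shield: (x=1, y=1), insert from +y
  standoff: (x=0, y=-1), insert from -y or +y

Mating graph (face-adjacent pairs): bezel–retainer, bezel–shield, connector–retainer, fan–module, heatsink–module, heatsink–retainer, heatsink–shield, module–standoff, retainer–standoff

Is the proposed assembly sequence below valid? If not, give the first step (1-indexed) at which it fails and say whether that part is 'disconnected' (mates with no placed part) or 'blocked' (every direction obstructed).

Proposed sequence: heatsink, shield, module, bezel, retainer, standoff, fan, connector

1. heatsink@(1, 0) [+x clear] — {heatsink}
2. shield@(1, 1) [+y clear] — {heatsink, shield}
3. module@(1, -1) [+x clear] — {heatsink, module, shield}
4. bezel@(0, 1) [-y clear] — {bezel, heatsink, module, shield}
5. retainer@(0, 0) [-y clear] — {bezel, heatsink, module, retainer, shield}
6. standoff@(0, -1) [-y clear] — {bezel, heatsink, module, retainer, shield, standoff}
7. fan@(2, -1) [+x clear] — {bezel, fan, heatsink, module, retainer, shield, standoff}
8. connector@(-1, 0) [+y clear] — {bezel, connector, fan, heatsink, module, retainer, shield, standoff}

Valid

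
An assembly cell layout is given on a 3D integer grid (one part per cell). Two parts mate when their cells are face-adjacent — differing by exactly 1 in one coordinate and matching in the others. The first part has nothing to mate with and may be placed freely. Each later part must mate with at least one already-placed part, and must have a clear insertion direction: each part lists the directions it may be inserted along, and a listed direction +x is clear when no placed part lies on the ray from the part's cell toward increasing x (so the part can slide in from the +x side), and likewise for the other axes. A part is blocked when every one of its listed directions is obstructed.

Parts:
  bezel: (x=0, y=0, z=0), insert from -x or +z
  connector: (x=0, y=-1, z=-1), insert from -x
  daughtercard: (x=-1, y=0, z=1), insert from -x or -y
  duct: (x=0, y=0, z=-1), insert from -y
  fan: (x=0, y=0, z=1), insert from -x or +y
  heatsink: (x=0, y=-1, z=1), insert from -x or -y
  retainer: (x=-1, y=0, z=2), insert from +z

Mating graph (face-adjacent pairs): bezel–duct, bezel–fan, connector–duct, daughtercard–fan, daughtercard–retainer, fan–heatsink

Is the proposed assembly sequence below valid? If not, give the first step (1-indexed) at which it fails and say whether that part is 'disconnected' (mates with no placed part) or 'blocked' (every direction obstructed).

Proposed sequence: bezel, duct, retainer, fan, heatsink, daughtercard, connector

Invalid at step 3 (disconnected)

1. bezel@(0, 0, 0) [-x clear] — {bezel}
2. duct@(0, 0, -1) [-y clear] — {bezel, duct}
3. retainer@(-1, 0, 2) — no placed neighbour ⇒ disconnected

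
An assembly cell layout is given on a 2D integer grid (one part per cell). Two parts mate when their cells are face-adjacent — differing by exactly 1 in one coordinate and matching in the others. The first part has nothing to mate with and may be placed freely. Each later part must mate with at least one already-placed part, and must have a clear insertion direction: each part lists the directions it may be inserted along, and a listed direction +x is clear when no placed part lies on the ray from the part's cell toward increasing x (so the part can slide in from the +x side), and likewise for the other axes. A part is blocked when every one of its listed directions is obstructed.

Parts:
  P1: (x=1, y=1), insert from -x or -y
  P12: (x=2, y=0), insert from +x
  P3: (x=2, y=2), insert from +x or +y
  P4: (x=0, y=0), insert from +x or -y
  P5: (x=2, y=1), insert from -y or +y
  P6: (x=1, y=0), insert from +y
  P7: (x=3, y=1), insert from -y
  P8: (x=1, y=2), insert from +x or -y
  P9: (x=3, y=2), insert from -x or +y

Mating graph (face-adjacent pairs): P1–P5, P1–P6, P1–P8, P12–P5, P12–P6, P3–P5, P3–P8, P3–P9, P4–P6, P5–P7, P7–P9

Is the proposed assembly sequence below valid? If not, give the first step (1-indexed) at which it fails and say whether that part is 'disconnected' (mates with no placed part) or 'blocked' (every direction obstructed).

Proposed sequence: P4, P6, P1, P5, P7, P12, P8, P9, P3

1. P4@(0, 0) [+x clear] — {P4}
2. P6@(1, 0) [+y clear] — {P4, P6}
3. P1@(1, 1) [-x clear] — {P1, P4, P6}
4. P5@(2, 1) [-y clear] — {P1, P4, P5, P6}
5. P7@(3, 1) [-y clear] — {P1, P4, P5, P6, P7}
6. P12@(2, 0) [+x clear] — {P1, P12, P4, P5, P6, P7}
7. P8@(1, 2) [+x clear] — {P1, P12, P4, P5, P6, P7, P8}
8. P9@(3, 2) [+y clear] — {P1, P12, P4, P5, P6, P7, P8, P9}
9. P3@(2, 2) [+y clear] — {P1, P12, P3, P4, P5, P6, P7, P8, P9}

Valid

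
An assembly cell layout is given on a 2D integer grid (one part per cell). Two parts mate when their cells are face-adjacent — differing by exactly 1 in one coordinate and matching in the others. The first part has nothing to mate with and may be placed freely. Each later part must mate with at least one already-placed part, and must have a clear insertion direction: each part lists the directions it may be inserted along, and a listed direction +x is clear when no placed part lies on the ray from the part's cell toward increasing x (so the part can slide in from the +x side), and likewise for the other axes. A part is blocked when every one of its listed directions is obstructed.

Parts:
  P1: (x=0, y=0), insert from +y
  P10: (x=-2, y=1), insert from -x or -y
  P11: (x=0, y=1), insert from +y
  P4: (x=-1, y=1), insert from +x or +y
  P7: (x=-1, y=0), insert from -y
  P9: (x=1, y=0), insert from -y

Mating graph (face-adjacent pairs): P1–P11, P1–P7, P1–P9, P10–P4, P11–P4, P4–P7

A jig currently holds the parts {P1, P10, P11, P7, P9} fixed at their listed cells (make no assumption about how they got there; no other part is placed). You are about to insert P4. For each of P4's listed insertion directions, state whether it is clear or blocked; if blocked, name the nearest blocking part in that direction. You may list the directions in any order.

+x: nearest on ray is P11@(0, 1) ⇒ blocked
+y: ray from P4(-1, 1) has no placed part ⇒ clear

+x: blocked by P11; +y: clear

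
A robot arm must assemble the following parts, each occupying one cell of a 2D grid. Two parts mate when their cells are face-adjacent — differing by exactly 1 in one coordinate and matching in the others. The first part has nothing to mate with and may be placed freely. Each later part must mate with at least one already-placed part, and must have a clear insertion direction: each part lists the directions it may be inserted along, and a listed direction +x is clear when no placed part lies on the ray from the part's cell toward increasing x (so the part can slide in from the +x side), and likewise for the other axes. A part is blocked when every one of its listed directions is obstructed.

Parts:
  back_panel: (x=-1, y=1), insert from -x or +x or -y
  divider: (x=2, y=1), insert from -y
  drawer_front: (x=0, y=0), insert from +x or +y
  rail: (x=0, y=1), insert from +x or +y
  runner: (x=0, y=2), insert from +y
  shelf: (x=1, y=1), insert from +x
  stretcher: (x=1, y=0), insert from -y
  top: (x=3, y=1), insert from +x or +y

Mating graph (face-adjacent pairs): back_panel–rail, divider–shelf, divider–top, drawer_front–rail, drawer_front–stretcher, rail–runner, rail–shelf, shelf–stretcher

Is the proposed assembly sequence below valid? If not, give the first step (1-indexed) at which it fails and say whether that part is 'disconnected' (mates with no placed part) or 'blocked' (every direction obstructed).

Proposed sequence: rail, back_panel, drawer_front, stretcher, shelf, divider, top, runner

1. rail@(0, 1) [+x clear] — {rail}
2. back_panel@(-1, 1) [-x clear] — {back_panel, rail}
3. drawer_front@(0, 0) [+x clear] — {back_panel, drawer_front, rail}
4. stretcher@(1, 0) [-y clear] — {back_panel, drawer_front, rail, stretcher}
5. shelf@(1, 1) [+x clear] — {back_panel, drawer_front, rail, shelf, stretcher}
6. divider@(2, 1) [-y clear] — {back_panel, divider, drawer_front, rail, shelf, stretcher}
7. top@(3, 1) [+x clear] — {back_panel, divider, drawer_front, rail, shelf, stretcher, top}
8. runner@(0, 2) [+y clear] — {back_panel, divider, drawer_front, rail, runner, shelf, stretcher, top}

Valid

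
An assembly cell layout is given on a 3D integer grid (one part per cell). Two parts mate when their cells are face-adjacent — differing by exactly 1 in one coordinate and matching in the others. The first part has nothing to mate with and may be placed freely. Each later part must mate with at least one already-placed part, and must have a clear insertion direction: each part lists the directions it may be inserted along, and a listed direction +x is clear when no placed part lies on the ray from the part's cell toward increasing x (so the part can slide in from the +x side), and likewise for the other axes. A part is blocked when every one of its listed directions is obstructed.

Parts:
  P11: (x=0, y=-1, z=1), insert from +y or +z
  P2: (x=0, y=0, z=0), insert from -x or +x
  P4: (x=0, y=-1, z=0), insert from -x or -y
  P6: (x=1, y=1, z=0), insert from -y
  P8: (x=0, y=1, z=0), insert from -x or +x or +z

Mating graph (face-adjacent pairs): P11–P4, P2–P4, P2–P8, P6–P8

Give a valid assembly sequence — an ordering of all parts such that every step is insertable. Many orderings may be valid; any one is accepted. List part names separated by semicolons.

1. P2@(0, 0, 0) [-x clear] — {P2}
2. P4@(0, -1, 0) [-x clear] — {P2, P4}
3. P11@(0, -1, 1) [+y clear] — {P11, P2, P4}
4. P8@(0, 1, 0) [-x clear] — {P11, P2, P4, P8}
5. P6@(1, 1, 0) [-y clear] — {P11, P2, P4, P6, P8}

P2; P4; P11; P8; P6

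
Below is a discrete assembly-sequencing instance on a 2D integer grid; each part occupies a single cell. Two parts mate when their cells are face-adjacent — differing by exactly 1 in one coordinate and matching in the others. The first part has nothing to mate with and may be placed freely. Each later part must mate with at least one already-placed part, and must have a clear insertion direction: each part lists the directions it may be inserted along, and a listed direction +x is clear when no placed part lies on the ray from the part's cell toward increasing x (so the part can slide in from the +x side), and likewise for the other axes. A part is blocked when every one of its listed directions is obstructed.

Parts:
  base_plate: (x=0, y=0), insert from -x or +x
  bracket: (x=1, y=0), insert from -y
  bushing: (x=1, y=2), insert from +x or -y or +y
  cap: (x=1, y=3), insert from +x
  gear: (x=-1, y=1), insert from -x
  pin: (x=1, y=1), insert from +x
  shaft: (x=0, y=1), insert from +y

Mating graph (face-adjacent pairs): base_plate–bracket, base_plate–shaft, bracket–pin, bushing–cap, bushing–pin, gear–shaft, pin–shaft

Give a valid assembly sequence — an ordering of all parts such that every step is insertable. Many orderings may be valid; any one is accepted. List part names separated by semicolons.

bushing; cap; pin; shaft; base_plate; gear; bracket

1. bushing@(1, 2) [+x clear] — {bushing}
2. cap@(1, 3) [+x clear] — {bushing, cap}
3. pin@(1, 1) [+x clear] — {bushing, cap, pin}
4. shaft@(0, 1) [+y clear] — {bushing, cap, pin, shaft}
5. base_plate@(0, 0) [-x clear] — {base_plate, bushing, cap, pin, shaft}
6. gear@(-1, 1) [-x clear] — {base_plate, bushing, cap, gear, pin, shaft}
7. bracket@(1, 0) [-y clear] — {base_plate, bracket, bushing, cap, gear, pin, shaft}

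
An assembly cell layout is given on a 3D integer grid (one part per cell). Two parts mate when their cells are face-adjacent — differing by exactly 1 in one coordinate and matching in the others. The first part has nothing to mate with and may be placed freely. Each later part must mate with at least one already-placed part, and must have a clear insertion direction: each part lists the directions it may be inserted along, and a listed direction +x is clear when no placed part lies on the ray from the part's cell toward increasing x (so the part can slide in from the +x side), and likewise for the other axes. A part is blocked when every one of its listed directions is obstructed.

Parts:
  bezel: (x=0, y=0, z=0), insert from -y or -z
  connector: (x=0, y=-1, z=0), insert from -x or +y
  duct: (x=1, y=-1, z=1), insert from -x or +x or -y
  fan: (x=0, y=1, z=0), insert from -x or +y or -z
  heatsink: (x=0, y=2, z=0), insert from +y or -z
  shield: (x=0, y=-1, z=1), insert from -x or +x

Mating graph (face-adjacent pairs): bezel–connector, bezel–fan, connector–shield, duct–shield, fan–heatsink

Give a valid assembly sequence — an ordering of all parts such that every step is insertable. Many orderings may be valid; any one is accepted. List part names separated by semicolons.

duct; shield; connector; bezel; fan; heatsink

1. duct@(1, -1, 1) [-x clear] — {duct}
2. shield@(0, -1, 1) [-x clear] — {duct, shield}
3. connector@(0, -1, 0) [-x clear] — {connector, duct, shield}
4. bezel@(0, 0, 0) [-z clear] — {bezel, connector, duct, shield}
5. fan@(0, 1, 0) [-x clear] — {bezel, connector, duct, fan, shield}
6. heatsink@(0, 2, 0) [+y clear] — {bezel, connector, duct, fan, heatsink, shield}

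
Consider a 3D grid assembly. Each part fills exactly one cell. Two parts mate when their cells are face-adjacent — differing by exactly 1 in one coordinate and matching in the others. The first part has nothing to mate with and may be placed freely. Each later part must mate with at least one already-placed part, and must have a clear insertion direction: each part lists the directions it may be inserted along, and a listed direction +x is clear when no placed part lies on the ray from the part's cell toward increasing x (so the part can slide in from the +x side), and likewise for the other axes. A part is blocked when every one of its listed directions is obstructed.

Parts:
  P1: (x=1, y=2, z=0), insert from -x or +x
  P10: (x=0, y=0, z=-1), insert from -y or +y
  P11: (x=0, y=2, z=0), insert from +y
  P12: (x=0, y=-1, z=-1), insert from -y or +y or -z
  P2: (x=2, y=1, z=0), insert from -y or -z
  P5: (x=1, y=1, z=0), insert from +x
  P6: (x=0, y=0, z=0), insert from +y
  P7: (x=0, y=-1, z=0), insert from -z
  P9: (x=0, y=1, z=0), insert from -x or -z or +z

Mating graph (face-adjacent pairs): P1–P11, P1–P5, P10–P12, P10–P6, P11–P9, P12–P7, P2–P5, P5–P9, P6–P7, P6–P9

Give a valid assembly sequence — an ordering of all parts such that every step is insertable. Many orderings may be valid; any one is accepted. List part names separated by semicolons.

1. P6@(0, 0, 0) [+y clear] — {P6}
2. P9@(0, 1, 0) [-x clear] — {P6, P9}
3. P11@(0, 2, 0) [+y clear] — {P11, P6, P9}
4. P1@(1, 2, 0) [+x clear] — {P1, P11, P6, P9}
5. P5@(1, 1, 0) [+x clear] — {P1, P11, P5, P6, P9}
6. P2@(2, 1, 0) [-y clear] — {P1, P11, P2, P5, P6, P9}
7. P10@(0, 0, -1) [-y clear] — {P1, P10, P11, P2, P5, P6, P9}
8. P7@(0, -1, 0) [-z clear] — {P1, P10, P11, P2, P5, P6, P7, P9}
9. P12@(0, -1, -1) [-y clear] — {P1, P10, P11, P12, P2, P5, P6, P7, P9}

P6; P9; P11; P1; P5; P2; P10; P7; P12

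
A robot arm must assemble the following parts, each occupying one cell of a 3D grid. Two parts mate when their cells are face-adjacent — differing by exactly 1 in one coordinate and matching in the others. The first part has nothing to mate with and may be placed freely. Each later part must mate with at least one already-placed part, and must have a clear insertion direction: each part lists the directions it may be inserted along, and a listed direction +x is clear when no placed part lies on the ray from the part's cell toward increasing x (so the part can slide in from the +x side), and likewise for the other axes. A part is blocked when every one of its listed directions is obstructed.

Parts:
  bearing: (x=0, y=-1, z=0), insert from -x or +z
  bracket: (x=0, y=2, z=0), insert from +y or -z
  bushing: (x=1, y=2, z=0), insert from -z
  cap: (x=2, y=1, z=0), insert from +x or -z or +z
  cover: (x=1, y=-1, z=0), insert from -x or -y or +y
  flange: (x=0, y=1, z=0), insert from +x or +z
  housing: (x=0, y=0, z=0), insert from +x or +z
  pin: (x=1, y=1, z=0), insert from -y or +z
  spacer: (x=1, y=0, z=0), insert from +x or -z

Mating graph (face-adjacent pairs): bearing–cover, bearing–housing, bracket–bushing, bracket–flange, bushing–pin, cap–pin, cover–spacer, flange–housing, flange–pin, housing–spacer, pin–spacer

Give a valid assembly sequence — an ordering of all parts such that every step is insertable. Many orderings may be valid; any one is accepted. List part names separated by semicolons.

bushing; bracket; flange; housing; bearing; spacer; cover; pin; cap

1. bushing@(1, 2, 0) [-z clear] — {bushing}
2. bracket@(0, 2, 0) [+y clear] — {bracket, bushing}
3. flange@(0, 1, 0) [+x clear] — {bracket, bushing, flange}
4. housing@(0, 0, 0) [+x clear] — {bracket, bushing, flange, housing}
5. bearing@(0, -1, 0) [-x clear] — {bearing, bracket, bushing, flange, housing}
6. spacer@(1, 0, 0) [+x clear] — {bearing, bracket, bushing, flange, housing, spacer}
7. cover@(1, -1, 0) [-y clear] — {bearing, bracket, bushing, cover, flange, housing, spacer}
8. pin@(1, 1, 0) [+z clear] — {bearing, bracket, bushing, cover, flange, housing, pin, spacer}
9. cap@(2, 1, 0) [+x clear] — {bearing, bracket, bushing, cap, cover, flange, housing, pin, spacer}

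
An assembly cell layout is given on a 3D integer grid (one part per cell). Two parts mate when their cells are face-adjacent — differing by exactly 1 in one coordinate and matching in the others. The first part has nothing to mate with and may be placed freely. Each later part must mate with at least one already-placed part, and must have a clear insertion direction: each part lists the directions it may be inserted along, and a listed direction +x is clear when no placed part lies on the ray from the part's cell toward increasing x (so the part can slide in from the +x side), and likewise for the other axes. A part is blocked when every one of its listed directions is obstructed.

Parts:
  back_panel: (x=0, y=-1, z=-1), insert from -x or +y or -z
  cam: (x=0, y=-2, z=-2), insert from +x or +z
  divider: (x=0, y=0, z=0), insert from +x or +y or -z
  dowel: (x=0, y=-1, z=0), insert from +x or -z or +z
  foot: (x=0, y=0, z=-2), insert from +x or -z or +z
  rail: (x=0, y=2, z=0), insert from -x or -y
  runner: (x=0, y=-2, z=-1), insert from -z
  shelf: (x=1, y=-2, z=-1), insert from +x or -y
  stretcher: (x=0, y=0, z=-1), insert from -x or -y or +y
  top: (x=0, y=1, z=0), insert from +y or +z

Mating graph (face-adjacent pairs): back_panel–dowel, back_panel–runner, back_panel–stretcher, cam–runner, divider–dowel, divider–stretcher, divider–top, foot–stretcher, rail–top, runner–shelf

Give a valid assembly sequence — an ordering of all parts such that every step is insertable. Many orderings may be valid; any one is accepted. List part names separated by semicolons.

1. shelf@(1, -2, -1) [+x clear] — {shelf}
2. runner@(0, -2, -1) [-z clear] — {runner, shelf}
3. back_panel@(0, -1, -1) [-x clear] — {back_panel, runner, shelf}
4. stretcher@(0, 0, -1) [-x clear] — {back_panel, runner, shelf, stretcher}
5. dowel@(0, -1, 0) [+x clear] — {back_panel, dowel, runner, shelf, stretcher}
6. foot@(0, 0, -2) [+x clear] — {back_panel, dowel, foot, runner, shelf, stretcher}
7. cam@(0, -2, -2) [+x clear] — {back_panel, cam, dowel, foot, runner, shelf, stretcher}
8. divider@(0, 0, 0) [+x clear] — {back_panel, cam, divider, dowel, foot, runner, shelf, stretcher}
9. top@(0, 1, 0) [+y clear] — {back_panel, cam, divider, dowel, foot, runner, shelf, stretcher, top}
10. rail@(0, 2, 0) [-x clear] — {back_panel, cam, divider, dowel, foot, rail, runner, shelf, stretcher, top}

shelf; runner; back_panel; stretcher; dowel; foot; cam; divider; top; rail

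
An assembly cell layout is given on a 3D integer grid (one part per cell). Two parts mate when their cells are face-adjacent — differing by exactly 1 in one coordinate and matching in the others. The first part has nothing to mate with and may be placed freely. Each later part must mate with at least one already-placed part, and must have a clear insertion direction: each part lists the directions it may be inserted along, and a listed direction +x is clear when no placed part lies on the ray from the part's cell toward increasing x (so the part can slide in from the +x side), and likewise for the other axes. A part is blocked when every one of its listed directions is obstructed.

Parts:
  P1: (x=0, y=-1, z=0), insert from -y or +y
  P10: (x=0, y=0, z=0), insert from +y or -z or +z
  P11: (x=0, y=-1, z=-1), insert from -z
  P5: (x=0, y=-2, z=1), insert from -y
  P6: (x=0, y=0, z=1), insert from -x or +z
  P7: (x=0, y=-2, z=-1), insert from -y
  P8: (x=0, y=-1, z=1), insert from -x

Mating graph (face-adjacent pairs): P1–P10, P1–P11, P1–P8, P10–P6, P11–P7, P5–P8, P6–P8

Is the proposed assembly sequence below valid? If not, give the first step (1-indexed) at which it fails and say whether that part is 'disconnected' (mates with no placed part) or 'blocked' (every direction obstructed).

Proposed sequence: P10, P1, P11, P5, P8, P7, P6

Invalid at step 4 (disconnected)

1. P10@(0, 0, 0) [+y clear] — {P10}
2. P1@(0, -1, 0) [-y clear] — {P1, P10}
3. P11@(0, -1, -1) [-z clear] — {P1, P10, P11}
4. P5@(0, -2, 1) — no placed neighbour ⇒ disconnected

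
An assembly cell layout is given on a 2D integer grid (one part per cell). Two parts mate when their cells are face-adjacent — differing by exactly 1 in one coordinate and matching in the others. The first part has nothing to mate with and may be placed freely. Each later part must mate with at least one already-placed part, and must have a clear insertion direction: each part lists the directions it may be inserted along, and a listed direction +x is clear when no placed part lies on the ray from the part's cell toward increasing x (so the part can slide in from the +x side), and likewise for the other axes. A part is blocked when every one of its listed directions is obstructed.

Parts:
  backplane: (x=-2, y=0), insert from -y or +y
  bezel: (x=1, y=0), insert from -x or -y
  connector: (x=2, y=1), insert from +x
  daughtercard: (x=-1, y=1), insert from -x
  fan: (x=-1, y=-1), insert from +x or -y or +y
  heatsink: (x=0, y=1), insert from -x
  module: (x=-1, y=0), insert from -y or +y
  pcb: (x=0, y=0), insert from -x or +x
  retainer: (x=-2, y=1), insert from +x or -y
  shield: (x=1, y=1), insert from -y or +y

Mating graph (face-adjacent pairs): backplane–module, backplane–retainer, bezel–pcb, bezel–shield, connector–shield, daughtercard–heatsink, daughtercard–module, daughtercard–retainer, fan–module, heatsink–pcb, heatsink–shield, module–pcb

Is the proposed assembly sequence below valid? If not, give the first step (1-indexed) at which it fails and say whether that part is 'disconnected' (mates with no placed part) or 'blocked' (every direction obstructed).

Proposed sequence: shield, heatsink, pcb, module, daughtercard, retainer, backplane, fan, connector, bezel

1. shield@(1, 1) [-y clear] — {shield}
2. heatsink@(0, 1) [-x clear] — {heatsink, shield}
3. pcb@(0, 0) [-x clear] — {heatsink, pcb, shield}
4. module@(-1, 0) [-y clear] — {heatsink, module, pcb, shield}
5. daughtercard@(-1, 1) [-x clear] — {daughtercard, heatsink, module, pcb, shield}
6. retainer@(-2, 1) [-y clear] — {daughtercard, heatsink, module, pcb, retainer, shield}
7. backplane@(-2, 0) [-y clear] — {backplane, daughtercard, heatsink, module, pcb, retainer, shield}
8. fan@(-1, -1) [+x clear] — {backplane, daughtercard, fan, heatsink, module, pcb, retainer, shield}
9. connector@(2, 1) [+x clear] — {backplane, connector, daughtercard, fan, heatsink, module, pcb, retainer, shield}
10. bezel@(1, 0) [-y clear] — {backplane, bezel, connector, daughtercard, fan, heatsink, module, pcb, retainer, shield}

Valid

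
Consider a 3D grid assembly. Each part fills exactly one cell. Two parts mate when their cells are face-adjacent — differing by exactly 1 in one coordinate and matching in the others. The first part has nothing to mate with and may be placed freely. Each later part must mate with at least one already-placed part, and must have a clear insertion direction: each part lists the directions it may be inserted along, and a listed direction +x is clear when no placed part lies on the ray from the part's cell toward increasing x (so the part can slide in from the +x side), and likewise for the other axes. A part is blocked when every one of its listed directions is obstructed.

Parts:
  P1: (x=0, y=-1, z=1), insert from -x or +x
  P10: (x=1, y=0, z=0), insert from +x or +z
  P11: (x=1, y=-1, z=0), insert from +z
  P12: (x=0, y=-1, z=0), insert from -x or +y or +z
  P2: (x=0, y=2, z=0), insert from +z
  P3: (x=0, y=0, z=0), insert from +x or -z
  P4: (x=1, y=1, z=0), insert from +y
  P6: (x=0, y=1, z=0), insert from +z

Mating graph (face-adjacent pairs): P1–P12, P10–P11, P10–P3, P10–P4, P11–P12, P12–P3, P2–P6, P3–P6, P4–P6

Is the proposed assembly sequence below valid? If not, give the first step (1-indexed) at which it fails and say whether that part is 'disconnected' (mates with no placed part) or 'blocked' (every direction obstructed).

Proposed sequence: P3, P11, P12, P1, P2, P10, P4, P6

Invalid at step 2 (disconnected)

1. P3@(0, 0, 0) [+x clear] — {P3}
2. P11@(1, -1, 0) — no placed neighbour ⇒ disconnected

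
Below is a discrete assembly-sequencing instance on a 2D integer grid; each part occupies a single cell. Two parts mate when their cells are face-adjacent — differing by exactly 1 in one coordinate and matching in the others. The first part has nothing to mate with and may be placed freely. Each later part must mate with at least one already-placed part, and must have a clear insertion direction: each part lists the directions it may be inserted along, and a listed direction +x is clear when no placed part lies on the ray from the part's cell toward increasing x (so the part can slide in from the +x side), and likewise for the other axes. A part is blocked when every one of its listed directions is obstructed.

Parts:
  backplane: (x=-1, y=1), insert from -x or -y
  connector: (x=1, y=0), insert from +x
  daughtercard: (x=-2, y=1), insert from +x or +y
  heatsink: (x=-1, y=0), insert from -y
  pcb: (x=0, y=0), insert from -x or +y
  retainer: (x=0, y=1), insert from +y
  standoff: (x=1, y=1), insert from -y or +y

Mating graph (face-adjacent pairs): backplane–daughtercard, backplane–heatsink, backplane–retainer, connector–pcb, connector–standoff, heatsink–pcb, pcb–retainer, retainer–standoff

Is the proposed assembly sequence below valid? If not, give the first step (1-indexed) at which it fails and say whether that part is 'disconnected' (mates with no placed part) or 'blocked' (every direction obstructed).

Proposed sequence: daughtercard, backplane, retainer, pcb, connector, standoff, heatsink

1. daughtercard@(-2, 1) [+x clear] — {daughtercard}
2. backplane@(-1, 1) [-y clear] — {backplane, daughtercard}
3. retainer@(0, 1) [+y clear] — {backplane, daughtercard, retainer}
4. pcb@(0, 0) [-x clear] — {backplane, daughtercard, pcb, retainer}
5. connector@(1, 0) [+x clear] — {backplane, connector, daughtercard, pcb, retainer}
6. standoff@(1, 1) [+y clear] — {backplane, connector, daughtercard, pcb, retainer, standoff}
7. heatsink@(-1, 0) [-y clear] — {backplane, connector, daughtercard, heatsink, pcb, retainer, standoff}

Valid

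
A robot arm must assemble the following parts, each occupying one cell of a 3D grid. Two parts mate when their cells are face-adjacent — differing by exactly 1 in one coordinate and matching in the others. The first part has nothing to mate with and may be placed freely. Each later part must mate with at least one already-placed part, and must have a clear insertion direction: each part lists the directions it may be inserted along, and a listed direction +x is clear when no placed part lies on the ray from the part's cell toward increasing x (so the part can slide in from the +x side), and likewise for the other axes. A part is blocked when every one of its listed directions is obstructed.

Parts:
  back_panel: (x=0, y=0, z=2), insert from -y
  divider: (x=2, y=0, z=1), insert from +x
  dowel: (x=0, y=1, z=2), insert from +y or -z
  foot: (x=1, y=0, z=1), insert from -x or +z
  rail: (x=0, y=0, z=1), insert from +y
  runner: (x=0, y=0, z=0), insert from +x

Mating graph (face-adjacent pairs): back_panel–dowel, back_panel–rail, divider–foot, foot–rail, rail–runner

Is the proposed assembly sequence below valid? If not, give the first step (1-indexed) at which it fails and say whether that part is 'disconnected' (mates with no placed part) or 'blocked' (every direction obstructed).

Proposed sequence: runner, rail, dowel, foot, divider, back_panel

1. runner@(0, 0, 0) [+x clear] — {runner}
2. rail@(0, 0, 1) [+y clear] — {rail, runner}
3. dowel@(0, 1, 2) — no placed neighbour ⇒ disconnected

Invalid at step 3 (disconnected)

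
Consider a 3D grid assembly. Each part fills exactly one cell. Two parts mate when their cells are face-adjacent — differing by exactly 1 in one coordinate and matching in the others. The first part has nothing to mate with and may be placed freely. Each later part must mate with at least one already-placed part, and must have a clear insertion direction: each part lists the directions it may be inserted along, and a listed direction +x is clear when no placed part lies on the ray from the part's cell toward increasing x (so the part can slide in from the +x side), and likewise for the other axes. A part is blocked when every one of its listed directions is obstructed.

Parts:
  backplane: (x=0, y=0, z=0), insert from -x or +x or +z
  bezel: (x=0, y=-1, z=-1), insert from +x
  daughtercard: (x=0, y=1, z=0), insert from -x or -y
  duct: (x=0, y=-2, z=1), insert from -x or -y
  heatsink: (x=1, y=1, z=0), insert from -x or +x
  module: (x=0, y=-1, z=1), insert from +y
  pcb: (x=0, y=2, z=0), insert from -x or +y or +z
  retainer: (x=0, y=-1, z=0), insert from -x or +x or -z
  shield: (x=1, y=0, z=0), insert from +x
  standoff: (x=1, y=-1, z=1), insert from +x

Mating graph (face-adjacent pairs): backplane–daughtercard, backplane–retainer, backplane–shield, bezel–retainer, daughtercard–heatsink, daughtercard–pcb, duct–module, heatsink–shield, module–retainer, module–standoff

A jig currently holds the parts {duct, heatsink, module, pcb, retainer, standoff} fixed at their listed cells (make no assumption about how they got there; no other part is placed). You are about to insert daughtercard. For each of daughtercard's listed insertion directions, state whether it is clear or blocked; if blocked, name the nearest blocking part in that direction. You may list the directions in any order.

-x: clear; -y: blocked by retainer

-x: ray from daughtercard(0, 1, 0) has no placed part ⇒ clear
-y: nearest on ray is retainer@(0, -1, 0) ⇒ blocked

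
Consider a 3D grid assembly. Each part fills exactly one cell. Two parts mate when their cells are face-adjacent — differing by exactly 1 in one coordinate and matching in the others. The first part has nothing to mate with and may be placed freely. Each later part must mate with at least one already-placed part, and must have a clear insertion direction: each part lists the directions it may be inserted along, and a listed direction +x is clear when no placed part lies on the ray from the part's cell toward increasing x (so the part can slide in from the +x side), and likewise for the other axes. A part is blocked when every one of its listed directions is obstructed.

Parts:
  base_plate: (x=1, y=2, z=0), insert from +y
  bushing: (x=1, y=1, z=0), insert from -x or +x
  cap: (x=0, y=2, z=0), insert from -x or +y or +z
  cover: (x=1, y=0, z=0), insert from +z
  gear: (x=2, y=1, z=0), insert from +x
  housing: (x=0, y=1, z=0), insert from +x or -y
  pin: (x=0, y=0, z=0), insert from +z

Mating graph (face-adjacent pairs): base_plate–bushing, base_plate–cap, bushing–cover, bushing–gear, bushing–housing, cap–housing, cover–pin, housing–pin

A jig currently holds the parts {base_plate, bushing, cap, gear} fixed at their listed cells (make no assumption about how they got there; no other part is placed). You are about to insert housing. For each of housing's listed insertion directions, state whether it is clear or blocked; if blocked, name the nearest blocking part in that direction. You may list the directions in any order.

+x: blocked by bushing; -y: clear

+x: nearest on ray is bushing@(1, 1, 0) ⇒ blocked
-y: ray from housing(0, 1, 0) has no placed part ⇒ clear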